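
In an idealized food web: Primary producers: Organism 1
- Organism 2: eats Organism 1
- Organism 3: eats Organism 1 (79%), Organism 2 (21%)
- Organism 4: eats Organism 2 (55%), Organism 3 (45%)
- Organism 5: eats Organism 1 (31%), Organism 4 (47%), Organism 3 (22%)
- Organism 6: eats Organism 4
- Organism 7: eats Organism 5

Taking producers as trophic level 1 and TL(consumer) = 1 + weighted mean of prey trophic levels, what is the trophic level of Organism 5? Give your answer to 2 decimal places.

Organism 2: 1 + 1 = 2
Organism 3: 1 + (0.79×1 + 0.21×2) = 2.21
Organism 4: 1 + (0.55×2 + 0.45×2.21) = 3.0945
Organism 5: 1 + (0.31×1 + 0.47×3.0945 + 0.22×2.21) = 3.250615
Organism 6: 1 + 3.0945 = 4.0945
Organism 7: 1 + 3.250615 = 4.250615

3.25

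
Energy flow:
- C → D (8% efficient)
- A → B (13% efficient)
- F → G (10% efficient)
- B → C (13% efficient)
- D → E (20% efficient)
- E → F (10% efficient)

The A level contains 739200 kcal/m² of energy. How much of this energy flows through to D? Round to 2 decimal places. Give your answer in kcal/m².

B: 739200 × 0.13 = 96096 kcal/m²
C: 96096 × 0.13 = 12492.48 kcal/m²
D: 12492.48 × 0.08 = 999.3984 kcal/m²

999.40 kcal/m²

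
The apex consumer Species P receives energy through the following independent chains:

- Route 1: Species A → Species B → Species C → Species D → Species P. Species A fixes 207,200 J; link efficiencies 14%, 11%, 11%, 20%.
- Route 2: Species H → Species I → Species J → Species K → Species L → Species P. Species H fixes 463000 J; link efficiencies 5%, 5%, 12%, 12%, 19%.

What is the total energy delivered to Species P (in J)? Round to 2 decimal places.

73.37 J

Route 1: 207200 × 0.14 × 0.11 × 0.11 × 0.2 = 70.19936 J
Route 2: 463000 × 0.05 × 0.05 × 0.12 × 0.12 × 0.19 = 3.16692 J
Total at Species P: 70.19936 + 3.16692 = 73.36628 J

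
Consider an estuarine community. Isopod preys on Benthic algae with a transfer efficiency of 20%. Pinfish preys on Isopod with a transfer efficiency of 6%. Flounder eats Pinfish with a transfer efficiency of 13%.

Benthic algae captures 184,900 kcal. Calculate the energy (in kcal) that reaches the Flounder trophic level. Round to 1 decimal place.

Isopod: 184900 × 0.2 = 36980 kcal
Pinfish: 36980 × 0.06 = 2218.8 kcal
Flounder: 2218.8 × 0.13 = 288.444 kcal

288.4 kcal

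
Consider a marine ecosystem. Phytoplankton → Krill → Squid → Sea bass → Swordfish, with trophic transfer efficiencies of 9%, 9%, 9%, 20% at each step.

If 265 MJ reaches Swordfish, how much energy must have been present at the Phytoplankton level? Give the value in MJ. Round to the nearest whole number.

Cumulative transfer efficiency: 0.09 × 0.09 × 0.09 × 0.2 = 0.0001458
Phytoplankton energy = 265 / 0.0001458 = 1817558 MJ

1817558 MJ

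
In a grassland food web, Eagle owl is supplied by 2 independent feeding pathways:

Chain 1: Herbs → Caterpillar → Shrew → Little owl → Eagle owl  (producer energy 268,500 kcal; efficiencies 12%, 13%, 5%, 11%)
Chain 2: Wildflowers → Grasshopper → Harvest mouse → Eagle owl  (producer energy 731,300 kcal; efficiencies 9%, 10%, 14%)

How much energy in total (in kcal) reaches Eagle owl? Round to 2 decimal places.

944.48 kcal

Chain 1: 268500 × 0.12 × 0.13 × 0.05 × 0.11 = 23.0373 kcal
Chain 2: 731300 × 0.09 × 0.1 × 0.14 = 921.438 kcal
Total at Eagle owl: 23.0373 + 921.438 = 944.4753 kcal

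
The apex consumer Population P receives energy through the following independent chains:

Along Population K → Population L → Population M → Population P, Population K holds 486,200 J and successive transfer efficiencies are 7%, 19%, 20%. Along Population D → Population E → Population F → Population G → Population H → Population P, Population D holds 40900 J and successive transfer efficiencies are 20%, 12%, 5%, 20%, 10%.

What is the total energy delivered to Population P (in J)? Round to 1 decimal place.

Via Population K: 486200 × 0.07 × 0.19 × 0.2 = 1293.292 J
Via Population D: 40900 × 0.2 × 0.12 × 0.05 × 0.2 × 0.1 = 0.9816 J
Total at Population P: 1293.292 + 0.9816 = 1294.2736 J

1294.3 J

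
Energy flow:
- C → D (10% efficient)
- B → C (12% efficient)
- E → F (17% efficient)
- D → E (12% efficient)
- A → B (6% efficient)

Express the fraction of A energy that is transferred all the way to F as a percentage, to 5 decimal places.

0.00147%

Product of link efficiencies: 0.06 × 0.12 × 0.1 × 0.12 × 0.17 = 0.000014688
As a percentage: 0.000014688 × 100 = 0.00147%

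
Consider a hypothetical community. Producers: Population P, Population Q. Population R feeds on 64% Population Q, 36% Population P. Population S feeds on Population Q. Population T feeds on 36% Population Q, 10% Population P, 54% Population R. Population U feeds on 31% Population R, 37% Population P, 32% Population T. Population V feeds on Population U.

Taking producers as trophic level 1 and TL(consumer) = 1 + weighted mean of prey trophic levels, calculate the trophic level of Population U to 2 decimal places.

2.80

Population R: 1 + (0.64×1 + 0.36×1) = 2
Population S: 1 + 1 = 2
Population T: 1 + (0.36×1 + 0.1×1 + 0.54×2) = 2.54
Population U: 1 + (0.31×2 + 0.37×1 + 0.32×2.54) = 2.8028
Population V: 1 + 2.8028 = 3.8028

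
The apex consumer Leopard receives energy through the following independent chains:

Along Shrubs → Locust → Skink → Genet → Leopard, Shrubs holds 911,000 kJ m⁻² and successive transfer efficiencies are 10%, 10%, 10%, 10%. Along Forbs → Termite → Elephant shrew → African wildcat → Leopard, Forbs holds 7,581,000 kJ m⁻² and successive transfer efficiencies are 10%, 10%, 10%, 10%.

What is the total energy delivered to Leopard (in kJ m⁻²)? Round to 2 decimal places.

Via Shrubs: 911000 × 0.1 × 0.1 × 0.1 × 0.1 = 91.1 kJ m⁻²
Via Forbs: 7581000 × 0.1 × 0.1 × 0.1 × 0.1 = 758.1 kJ m⁻²
Total at Leopard: 91.1 + 758.1 = 849.2 kJ m⁻²

849.20 kJ m⁻²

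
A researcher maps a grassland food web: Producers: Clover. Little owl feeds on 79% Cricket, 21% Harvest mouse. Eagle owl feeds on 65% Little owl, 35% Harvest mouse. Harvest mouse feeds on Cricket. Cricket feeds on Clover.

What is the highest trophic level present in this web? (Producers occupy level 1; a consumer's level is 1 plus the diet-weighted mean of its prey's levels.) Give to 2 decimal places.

4.14

Cricket: 1 + 1 = 2
Harvest mouse: 1 + 2 = 3
Little owl: 1 + (0.79×2 + 0.21×3) = 3.21
Eagle owl: 1 + (0.65×3.21 + 0.35×3) = 4.1365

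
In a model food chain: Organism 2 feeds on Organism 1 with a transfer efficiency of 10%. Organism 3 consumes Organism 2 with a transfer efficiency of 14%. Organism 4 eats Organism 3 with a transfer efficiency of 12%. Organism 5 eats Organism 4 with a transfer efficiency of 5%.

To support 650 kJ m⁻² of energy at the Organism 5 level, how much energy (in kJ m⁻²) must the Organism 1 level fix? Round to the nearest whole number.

Cumulative transfer efficiency: 0.1 × 0.14 × 0.12 × 0.05 = 0.000084
Organism 1 energy = 650 / 0.000084 = 7738095 kJ m⁻²

7738095 kJ m⁻²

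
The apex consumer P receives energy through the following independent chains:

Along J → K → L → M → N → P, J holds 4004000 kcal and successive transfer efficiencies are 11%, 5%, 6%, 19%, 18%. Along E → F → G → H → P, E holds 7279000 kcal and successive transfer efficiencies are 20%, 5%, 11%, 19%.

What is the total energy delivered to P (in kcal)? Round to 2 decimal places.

Via J: 4004000 × 0.11 × 0.05 × 0.06 × 0.19 × 0.18 = 45.189144 kcal
Via E: 7279000 × 0.2 × 0.05 × 0.11 × 0.19 = 1521.311 kcal
Total at P: 45.189144 + 1521.311 = 1566.500144 kcal

1566.50 kcal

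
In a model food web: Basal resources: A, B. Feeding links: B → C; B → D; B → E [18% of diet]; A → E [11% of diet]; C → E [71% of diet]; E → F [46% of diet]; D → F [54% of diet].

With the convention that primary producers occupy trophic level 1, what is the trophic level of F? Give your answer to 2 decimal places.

C: 1 + 1 = 2
D: 1 + 1 = 2
E: 1 + (0.18×1 + 0.11×1 + 0.71×2) = 2.71
F: 1 + (0.46×2.71 + 0.54×2) = 3.3266

3.33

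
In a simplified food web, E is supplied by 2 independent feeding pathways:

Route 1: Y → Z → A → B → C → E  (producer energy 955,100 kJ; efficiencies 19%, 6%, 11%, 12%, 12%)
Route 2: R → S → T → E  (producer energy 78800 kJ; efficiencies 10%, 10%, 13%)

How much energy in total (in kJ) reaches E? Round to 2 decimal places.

Route 1: 955100 × 0.19 × 0.06 × 0.11 × 0.12 × 0.12 = 17.24681376 kJ
Route 2: 78800 × 0.1 × 0.1 × 0.13 = 102.44 kJ
Total at E: 17.24681376 + 102.44 = 119.68681376 kJ

119.69 kJ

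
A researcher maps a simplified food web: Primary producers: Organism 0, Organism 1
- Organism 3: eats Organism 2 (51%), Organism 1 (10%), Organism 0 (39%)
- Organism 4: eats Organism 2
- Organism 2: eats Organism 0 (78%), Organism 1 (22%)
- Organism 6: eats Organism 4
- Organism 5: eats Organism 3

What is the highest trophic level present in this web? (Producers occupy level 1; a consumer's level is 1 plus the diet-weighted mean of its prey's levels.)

Organism 2: 1 + (0.78×1 + 0.22×1) = 2
Organism 3: 1 + (0.51×2 + 0.1×1 + 0.39×1) = 2.51
Organism 4: 1 + 2 = 3
Organism 5: 1 + 2.51 = 3.51
Organism 6: 1 + 3 = 4

4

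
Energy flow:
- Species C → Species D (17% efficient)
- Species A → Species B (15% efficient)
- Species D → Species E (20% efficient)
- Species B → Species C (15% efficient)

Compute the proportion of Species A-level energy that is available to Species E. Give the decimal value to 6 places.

Product of link efficiencies: 0.15 × 0.15 × 0.17 × 0.2 = 0.000765

0.000765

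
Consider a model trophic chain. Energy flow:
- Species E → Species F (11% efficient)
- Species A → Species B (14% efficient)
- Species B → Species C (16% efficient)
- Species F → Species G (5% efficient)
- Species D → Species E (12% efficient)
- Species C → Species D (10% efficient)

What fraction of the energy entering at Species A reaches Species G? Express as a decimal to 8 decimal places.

Product of link efficiencies: 0.14 × 0.16 × 0.1 × 0.12 × 0.11 × 0.05 = 0.0000014784

0.00000148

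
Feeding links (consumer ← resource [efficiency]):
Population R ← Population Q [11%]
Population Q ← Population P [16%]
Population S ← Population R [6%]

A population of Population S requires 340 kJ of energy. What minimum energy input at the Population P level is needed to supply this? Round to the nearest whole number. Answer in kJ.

321970 kJ

Cumulative transfer efficiency: 0.16 × 0.11 × 0.06 = 0.001056
Population P energy = 340 / 0.001056 = 321970 kJ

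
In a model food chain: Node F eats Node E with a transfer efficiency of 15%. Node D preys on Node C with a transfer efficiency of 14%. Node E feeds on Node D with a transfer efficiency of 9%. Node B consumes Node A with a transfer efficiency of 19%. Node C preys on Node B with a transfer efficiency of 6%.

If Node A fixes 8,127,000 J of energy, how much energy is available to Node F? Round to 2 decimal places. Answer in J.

175.10 J

Node B: 8127000 × 0.19 = 1544130 J
Node C: 1544130 × 0.06 = 92647.8 J
Node D: 92647.8 × 0.14 = 12970.692 J
Node E: 12970.692 × 0.09 = 1167.36228 J
Node F: 1167.36228 × 0.15 = 175.104342 J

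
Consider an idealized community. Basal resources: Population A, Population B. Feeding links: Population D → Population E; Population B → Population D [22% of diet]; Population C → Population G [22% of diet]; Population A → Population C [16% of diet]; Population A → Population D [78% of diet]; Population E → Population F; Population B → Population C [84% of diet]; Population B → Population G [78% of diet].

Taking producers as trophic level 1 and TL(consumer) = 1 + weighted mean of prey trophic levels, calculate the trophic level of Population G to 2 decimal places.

2.22

Population C: 1 + (0.84×1 + 0.16×1) = 2
Population D: 1 + (0.22×1 + 0.78×1) = 2
Population E: 1 + 2 = 3
Population F: 1 + 3 = 4
Population G: 1 + (0.78×1 + 0.22×2) = 2.22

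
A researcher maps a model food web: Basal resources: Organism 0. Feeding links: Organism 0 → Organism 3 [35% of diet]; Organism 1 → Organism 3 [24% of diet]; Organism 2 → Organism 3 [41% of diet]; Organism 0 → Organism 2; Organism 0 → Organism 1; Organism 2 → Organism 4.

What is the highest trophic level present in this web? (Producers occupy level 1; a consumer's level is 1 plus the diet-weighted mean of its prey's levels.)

3

Organism 1: 1 + 1 = 2
Organism 2: 1 + 1 = 2
Organism 3: 1 + (0.35×1 + 0.24×2 + 0.41×2) = 2.65
Organism 4: 1 + 2 = 3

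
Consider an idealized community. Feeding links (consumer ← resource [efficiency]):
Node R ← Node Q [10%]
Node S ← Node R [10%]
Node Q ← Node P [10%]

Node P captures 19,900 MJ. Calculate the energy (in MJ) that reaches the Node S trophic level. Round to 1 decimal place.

Node Q: 19900 × 0.1 = 1990 MJ
Node R: 1990 × 0.1 = 199 MJ
Node S: 199 × 0.1 = 19.9 MJ

19.9 MJ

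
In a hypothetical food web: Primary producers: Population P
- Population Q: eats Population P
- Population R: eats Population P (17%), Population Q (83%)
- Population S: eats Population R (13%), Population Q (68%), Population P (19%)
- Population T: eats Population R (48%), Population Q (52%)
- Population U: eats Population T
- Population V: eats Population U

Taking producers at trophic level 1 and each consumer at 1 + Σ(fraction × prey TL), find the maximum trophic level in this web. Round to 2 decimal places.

Population Q: 1 + 1 = 2
Population R: 1 + (0.17×1 + 0.83×2) = 2.83
Population S: 1 + (0.13×2.83 + 0.68×2 + 0.19×1) = 2.9179
Population T: 1 + (0.48×2.83 + 0.52×2) = 3.3984
Population U: 1 + 3.3984 = 4.3984
Population V: 1 + 4.3984 = 5.3984

5.40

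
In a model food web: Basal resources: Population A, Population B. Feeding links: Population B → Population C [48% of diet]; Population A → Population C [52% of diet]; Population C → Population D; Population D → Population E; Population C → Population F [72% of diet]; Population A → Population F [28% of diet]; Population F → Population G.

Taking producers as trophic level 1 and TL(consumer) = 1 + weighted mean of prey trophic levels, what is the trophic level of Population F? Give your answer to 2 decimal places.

Population C: 1 + (0.48×1 + 0.52×1) = 2
Population D: 1 + 2 = 3
Population E: 1 + 3 = 4
Population F: 1 + (0.72×2 + 0.28×1) = 2.72
Population G: 1 + 2.72 = 3.72

2.72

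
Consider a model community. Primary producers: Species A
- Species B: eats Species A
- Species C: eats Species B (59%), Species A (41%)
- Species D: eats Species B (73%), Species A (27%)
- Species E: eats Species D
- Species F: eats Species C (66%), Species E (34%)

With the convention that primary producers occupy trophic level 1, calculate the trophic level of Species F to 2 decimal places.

Species B: 1 + 1 = 2
Species C: 1 + (0.59×2 + 0.41×1) = 2.59
Species D: 1 + (0.73×2 + 0.27×1) = 2.73
Species E: 1 + 2.73 = 3.73
Species F: 1 + (0.66×2.59 + 0.34×3.73) = 3.9776

3.98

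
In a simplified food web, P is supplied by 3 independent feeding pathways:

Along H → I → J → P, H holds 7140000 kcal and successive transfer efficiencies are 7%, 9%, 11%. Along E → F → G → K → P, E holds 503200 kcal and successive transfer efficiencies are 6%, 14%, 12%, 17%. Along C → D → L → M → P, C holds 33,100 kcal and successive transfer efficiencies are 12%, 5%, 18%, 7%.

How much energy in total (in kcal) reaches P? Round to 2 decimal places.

5036.75 kcal

Via H: 7140000 × 0.07 × 0.09 × 0.11 = 4948.02 kcal
Via E: 503200 × 0.06 × 0.14 × 0.12 × 0.17 = 86.228352 kcal
Via C: 33100 × 0.12 × 0.05 × 0.18 × 0.07 = 2.50236 kcal
Total at P: 4948.02 + 86.228352 + 2.50236 = 5036.750712 kcal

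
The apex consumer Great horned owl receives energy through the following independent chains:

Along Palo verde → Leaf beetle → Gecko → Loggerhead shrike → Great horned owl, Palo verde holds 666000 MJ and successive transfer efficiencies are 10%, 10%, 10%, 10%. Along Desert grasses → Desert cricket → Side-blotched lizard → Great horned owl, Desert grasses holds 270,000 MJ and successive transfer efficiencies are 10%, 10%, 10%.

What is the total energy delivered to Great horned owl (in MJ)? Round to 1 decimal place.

336.6 MJ

Via Palo verde: 666000 × 0.1 × 0.1 × 0.1 × 0.1 = 66.6 MJ
Via Desert grasses: 270000 × 0.1 × 0.1 × 0.1 = 270 MJ
Total at Great horned owl: 66.6 + 270 = 336.6 MJ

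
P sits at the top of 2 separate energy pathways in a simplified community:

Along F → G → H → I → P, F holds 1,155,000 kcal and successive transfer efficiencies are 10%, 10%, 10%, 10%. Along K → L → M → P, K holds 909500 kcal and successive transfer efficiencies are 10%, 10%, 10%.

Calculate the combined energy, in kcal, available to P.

Via F: 1155000 × 0.1 × 0.1 × 0.1 × 0.1 = 115.5 kcal
Via K: 909500 × 0.1 × 0.1 × 0.1 = 909.5 kcal
Total at P: 115.5 + 909.5 = 1025 kcal

1025 kcal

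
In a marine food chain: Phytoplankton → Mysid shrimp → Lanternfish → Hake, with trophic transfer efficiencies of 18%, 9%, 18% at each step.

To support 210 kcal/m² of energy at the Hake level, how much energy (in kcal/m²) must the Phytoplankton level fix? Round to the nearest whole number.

Cumulative transfer efficiency: 0.18 × 0.09 × 0.18 = 0.002916
Phytoplankton energy = 210 / 0.002916 = 72016 kcal/m²

72016 kcal/m²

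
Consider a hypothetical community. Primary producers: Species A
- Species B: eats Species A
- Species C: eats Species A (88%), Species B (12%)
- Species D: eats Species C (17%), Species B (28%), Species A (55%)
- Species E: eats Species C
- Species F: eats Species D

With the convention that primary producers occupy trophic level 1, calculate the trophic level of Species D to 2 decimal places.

Species B: 1 + 1 = 2
Species C: 1 + (0.88×1 + 0.12×2) = 2.12
Species D: 1 + (0.17×2.12 + 0.28×2 + 0.55×1) = 2.4704
Species E: 1 + 2.12 = 3.12
Species F: 1 + 2.4704 = 3.4704

2.47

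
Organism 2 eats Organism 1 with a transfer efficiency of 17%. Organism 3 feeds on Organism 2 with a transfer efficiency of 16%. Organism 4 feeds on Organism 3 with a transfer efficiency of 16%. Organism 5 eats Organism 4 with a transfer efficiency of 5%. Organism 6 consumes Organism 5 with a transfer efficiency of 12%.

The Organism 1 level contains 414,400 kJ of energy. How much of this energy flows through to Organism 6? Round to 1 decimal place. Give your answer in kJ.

Organism 2: 414400 × 0.17 = 70448 kJ
Organism 3: 70448 × 0.16 = 11271.68 kJ
Organism 4: 11271.68 × 0.16 = 1803.4688 kJ
Organism 5: 1803.4688 × 0.05 = 90.17344 kJ
Organism 6: 90.17344 × 0.12 = 10.8208128 kJ

10.8 kJ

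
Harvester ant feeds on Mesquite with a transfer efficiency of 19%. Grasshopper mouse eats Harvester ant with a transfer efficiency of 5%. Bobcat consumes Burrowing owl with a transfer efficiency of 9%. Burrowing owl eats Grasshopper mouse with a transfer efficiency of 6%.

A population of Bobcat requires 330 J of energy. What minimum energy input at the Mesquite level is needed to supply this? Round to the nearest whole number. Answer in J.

6432749 J

Cumulative transfer efficiency: 0.19 × 0.05 × 0.06 × 0.09 = 0.0000513
Mesquite energy = 330 / 0.0000513 = 6432749 J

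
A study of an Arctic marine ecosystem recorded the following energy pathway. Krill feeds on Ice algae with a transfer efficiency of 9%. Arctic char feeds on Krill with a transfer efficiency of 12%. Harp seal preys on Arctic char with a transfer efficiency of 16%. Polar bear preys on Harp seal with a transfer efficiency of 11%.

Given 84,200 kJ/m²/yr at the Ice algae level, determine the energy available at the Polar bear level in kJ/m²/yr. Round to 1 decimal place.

Krill: 84200 × 0.09 = 7578 kJ/m²/yr
Arctic char: 7578 × 0.12 = 909.36 kJ/m²/yr
Harp seal: 909.36 × 0.16 = 145.4976 kJ/m²/yr
Polar bear: 145.4976 × 0.11 = 16.004736 kJ/m²/yr

16.0 kJ/m²/yr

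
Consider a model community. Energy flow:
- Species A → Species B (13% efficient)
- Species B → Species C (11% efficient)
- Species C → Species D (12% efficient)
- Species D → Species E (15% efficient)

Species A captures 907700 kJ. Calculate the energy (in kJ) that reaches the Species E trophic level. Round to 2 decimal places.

Species B: 907700 × 0.13 = 118001 kJ
Species C: 118001 × 0.11 = 12980.11 kJ
Species D: 12980.11 × 0.12 = 1557.6132 kJ
Species E: 1557.6132 × 0.15 = 233.64198 kJ

233.64 kJ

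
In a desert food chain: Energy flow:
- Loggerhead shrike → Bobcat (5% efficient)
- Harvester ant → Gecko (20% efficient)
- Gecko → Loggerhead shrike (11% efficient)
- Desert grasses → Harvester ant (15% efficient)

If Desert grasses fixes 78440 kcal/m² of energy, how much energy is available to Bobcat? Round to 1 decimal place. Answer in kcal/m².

12.9 kcal/m²

Harvester ant: 78440 × 0.15 = 11766 kcal/m²
Gecko: 11766 × 0.2 = 2353.2 kcal/m²
Loggerhead shrike: 2353.2 × 0.11 = 258.852 kcal/m²
Bobcat: 258.852 × 0.05 = 12.9426 kcal/m²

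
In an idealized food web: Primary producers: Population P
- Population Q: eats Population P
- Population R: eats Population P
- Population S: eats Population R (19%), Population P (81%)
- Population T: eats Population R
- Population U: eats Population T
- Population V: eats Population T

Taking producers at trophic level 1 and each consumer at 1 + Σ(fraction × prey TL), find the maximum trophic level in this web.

Population Q: 1 + 1 = 2
Population R: 1 + 1 = 2
Population S: 1 + (0.19×2 + 0.81×1) = 2.19
Population T: 1 + 2 = 3
Population U: 1 + 3 = 4
Population V: 1 + 3 = 4

4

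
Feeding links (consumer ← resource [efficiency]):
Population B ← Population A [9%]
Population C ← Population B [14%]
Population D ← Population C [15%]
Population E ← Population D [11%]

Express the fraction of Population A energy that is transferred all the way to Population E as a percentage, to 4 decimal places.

Product of link efficiencies: 0.09 × 0.14 × 0.15 × 0.11 = 0.0002079
As a percentage: 0.0002079 × 100 = 0.0208%

0.0208%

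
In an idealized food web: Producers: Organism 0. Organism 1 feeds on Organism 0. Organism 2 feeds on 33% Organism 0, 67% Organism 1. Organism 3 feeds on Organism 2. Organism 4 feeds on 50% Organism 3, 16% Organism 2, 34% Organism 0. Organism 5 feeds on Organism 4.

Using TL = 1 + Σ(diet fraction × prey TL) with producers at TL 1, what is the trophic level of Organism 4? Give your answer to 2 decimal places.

Organism 1: 1 + 1 = 2
Organism 2: 1 + (0.33×1 + 0.67×2) = 2.67
Organism 3: 1 + 2.67 = 3.67
Organism 4: 1 + (0.5×3.67 + 0.16×2.67 + 0.34×1) = 3.6022
Organism 5: 1 + 3.6022 = 4.6022

3.60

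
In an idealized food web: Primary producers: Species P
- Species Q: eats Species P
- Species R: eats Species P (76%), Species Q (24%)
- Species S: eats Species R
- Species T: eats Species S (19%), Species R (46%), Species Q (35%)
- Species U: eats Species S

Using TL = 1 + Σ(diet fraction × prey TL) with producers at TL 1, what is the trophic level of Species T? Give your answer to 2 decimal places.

Species Q: 1 + 1 = 2
Species R: 1 + (0.76×1 + 0.24×2) = 2.24
Species S: 1 + 2.24 = 3.24
Species T: 1 + (0.19×3.24 + 0.46×2.24 + 0.35×2) = 3.346
Species U: 1 + 3.24 = 4.24

3.35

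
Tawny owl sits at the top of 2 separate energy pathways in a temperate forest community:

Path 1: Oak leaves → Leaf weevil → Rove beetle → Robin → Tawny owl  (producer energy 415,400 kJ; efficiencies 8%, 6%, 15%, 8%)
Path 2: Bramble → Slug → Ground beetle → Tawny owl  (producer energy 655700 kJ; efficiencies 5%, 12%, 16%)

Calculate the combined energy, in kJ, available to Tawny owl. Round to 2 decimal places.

Path 1: 415400 × 0.08 × 0.06 × 0.15 × 0.08 = 23.92704 kJ
Path 2: 655700 × 0.05 × 0.12 × 0.16 = 629.472 kJ
Total at Tawny owl: 23.92704 + 629.472 = 653.39904 kJ

653.40 kJ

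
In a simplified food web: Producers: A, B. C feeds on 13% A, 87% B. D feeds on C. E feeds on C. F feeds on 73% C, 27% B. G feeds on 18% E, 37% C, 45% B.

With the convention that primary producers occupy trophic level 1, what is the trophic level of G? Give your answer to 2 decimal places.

C: 1 + (0.13×1 + 0.87×1) = 2
D: 1 + 2 = 3
E: 1 + 2 = 3
F: 1 + (0.73×2 + 0.27×1) = 2.73
G: 1 + (0.18×3 + 0.37×2 + 0.45×1) = 2.73

2.73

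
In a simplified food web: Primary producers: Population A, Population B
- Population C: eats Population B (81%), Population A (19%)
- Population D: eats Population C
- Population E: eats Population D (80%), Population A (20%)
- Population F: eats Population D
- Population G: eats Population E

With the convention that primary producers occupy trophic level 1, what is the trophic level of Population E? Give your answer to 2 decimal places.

3.60

Population C: 1 + (0.81×1 + 0.19×1) = 2
Population D: 1 + 2 = 3
Population E: 1 + (0.8×3 + 0.2×1) = 3.6
Population F: 1 + 3 = 4
Population G: 1 + 3.6 = 4.6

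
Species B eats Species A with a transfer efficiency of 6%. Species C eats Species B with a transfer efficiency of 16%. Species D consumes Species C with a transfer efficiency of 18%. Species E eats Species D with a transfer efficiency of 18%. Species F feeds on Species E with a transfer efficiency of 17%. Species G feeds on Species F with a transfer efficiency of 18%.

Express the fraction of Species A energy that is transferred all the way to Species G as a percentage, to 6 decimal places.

Product of link efficiencies: 0.06 × 0.16 × 0.18 × 0.18 × 0.17 × 0.18 = 0.000009517824
As a percentage: 0.000009517824 × 100 = 0.000952%

0.000952%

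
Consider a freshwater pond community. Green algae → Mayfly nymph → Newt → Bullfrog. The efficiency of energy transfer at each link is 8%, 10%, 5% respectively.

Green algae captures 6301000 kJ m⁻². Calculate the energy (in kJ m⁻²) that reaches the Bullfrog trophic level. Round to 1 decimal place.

2520.4 kJ m⁻²

Mayfly nymph: 6301000 × 0.08 = 504080 kJ m⁻²
Newt: 504080 × 0.1 = 50408 kJ m⁻²
Bullfrog: 50408 × 0.05 = 2520.4 kJ m⁻²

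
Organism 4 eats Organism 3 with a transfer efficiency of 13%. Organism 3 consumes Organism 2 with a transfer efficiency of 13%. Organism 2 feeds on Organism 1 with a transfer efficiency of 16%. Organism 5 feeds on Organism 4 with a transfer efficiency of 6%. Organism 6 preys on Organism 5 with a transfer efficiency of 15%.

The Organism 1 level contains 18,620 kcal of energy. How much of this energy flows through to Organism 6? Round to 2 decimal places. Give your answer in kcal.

Organism 2: 18620 × 0.16 = 2979.2 kcal
Organism 3: 2979.2 × 0.13 = 387.296 kcal
Organism 4: 387.296 × 0.13 = 50.34848 kcal
Organism 5: 50.34848 × 0.06 = 3.0209088 kcal
Organism 6: 3.0209088 × 0.15 = 0.45313632 kcal

0.45 kcal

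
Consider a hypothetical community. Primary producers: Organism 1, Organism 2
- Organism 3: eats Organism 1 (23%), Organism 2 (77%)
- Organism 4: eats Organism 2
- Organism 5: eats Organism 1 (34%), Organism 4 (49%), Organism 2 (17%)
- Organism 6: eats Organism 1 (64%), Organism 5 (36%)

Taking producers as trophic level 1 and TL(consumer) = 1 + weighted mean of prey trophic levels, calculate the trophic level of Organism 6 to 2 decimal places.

2.54

Organism 3: 1 + (0.23×1 + 0.77×1) = 2
Organism 4: 1 + 1 = 2
Organism 5: 1 + (0.34×1 + 0.49×2 + 0.17×1) = 2.49
Organism 6: 1 + (0.64×1 + 0.36×2.49) = 2.5364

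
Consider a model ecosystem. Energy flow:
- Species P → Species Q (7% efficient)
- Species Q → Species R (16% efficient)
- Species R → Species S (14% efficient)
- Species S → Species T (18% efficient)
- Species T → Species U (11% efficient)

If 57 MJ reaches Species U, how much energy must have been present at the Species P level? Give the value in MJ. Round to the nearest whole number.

Cumulative transfer efficiency: 0.07 × 0.16 × 0.14 × 0.18 × 0.11 = 0.0000310464
Species P energy = 57 / 0.0000310464 = 1835962 MJ

1835962 MJ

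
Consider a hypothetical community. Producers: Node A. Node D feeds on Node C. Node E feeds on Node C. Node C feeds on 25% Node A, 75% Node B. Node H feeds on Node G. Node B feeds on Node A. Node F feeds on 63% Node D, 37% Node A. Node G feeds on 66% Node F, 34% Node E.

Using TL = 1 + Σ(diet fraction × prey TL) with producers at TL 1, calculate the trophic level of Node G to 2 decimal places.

Node B: 1 + 1 = 2
Node C: 1 + (0.25×1 + 0.75×2) = 2.75
Node D: 1 + 2.75 = 3.75
Node E: 1 + 2.75 = 3.75
Node F: 1 + (0.63×3.75 + 0.37×1) = 3.7325
Node G: 1 + (0.66×3.7325 + 0.34×3.75) = 4.73845
Node H: 1 + 4.73845 = 5.73845

4.74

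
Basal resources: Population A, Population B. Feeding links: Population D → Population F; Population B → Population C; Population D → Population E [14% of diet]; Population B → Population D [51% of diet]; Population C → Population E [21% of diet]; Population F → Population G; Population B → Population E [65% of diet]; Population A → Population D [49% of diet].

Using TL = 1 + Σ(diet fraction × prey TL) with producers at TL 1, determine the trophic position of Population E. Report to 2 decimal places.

Population C: 1 + 1 = 2
Population D: 1 + (0.49×1 + 0.51×1) = 2
Population E: 1 + (0.21×2 + 0.14×2 + 0.65×1) = 2.35
Population F: 1 + 2 = 3
Population G: 1 + 3 = 4

2.35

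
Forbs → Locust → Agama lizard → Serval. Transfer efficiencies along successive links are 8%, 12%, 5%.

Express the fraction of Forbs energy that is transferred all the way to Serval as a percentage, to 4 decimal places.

Product of link efficiencies: 0.08 × 0.12 × 0.05 = 0.00048
As a percentage: 0.00048 × 100 = 0.0480%

0.0480%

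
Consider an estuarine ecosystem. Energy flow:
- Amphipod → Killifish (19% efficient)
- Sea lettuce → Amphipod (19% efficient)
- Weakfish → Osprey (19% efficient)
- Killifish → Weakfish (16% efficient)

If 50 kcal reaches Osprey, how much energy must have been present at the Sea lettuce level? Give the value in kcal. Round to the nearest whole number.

45561 kcal

Cumulative transfer efficiency: 0.19 × 0.19 × 0.16 × 0.19 = 0.00109744
Sea lettuce energy = 50 / 0.00109744 = 45561 kcal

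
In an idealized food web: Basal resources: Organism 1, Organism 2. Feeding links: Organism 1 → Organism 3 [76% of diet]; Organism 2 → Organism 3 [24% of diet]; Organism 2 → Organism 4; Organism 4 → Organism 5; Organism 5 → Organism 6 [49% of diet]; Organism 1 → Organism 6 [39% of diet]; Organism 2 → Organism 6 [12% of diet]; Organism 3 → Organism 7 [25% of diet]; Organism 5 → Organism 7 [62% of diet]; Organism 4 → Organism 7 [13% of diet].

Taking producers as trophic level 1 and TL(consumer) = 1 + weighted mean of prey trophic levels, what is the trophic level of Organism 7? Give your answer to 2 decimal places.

3.62

Organism 3: 1 + (0.76×1 + 0.24×1) = 2
Organism 4: 1 + 1 = 2
Organism 5: 1 + 2 = 3
Organism 6: 1 + (0.49×3 + 0.39×1 + 0.12×1) = 2.98
Organism 7: 1 + (0.25×2 + 0.62×3 + 0.13×2) = 3.62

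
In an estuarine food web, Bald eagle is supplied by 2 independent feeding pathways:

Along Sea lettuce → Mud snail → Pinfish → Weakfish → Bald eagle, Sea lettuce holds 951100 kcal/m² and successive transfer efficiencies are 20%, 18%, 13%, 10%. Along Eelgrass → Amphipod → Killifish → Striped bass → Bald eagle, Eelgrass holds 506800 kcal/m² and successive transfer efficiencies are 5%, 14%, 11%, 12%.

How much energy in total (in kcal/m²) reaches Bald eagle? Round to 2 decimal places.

491.94 kcal/m²

Via Sea lettuce: 951100 × 0.2 × 0.18 × 0.13 × 0.1 = 445.1148 kcal/m²
Via Eelgrass: 506800 × 0.05 × 0.14 × 0.11 × 0.12 = 46.82832 kcal/m²
Total at Bald eagle: 445.1148 + 46.82832 = 491.94312 kcal/m²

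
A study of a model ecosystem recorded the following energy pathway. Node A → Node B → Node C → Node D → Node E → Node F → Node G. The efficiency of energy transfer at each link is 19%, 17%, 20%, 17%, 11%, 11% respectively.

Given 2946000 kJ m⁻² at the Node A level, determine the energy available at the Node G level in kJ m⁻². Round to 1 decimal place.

Node B: 2946000 × 0.19 = 559740 kJ m⁻²
Node C: 559740 × 0.17 = 95155.8 kJ m⁻²
Node D: 95155.8 × 0.2 = 19031.16 kJ m⁻²
Node E: 19031.16 × 0.17 = 3235.2972 kJ m⁻²
Node F: 3235.2972 × 0.11 = 355.882692 kJ m⁻²
Node G: 355.882692 × 0.11 = 39.14709612 kJ m⁻²

39.1 kJ m⁻²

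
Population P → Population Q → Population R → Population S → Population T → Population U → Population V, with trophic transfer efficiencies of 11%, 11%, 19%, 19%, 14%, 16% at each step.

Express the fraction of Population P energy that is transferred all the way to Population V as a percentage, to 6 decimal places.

0.000978%

Product of link efficiencies: 0.11 × 0.11 × 0.19 × 0.19 × 0.14 × 0.16 = 0.000009784544
As a percentage: 0.000009784544 × 100 = 0.000978%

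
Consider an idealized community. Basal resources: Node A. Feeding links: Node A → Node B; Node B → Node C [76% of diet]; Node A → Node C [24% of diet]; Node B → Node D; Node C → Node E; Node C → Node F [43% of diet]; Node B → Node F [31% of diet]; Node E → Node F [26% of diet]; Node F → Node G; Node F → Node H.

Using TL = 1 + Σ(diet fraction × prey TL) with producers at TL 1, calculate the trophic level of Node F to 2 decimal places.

3.78

Node B: 1 + 1 = 2
Node C: 1 + (0.76×2 + 0.24×1) = 2.76
Node D: 1 + 2 = 3
Node E: 1 + 2.76 = 3.76
Node F: 1 + (0.43×2.76 + 0.31×2 + 0.26×3.76) = 3.7844
Node G: 1 + 3.7844 = 4.7844
Node H: 1 + 3.7844 = 4.7844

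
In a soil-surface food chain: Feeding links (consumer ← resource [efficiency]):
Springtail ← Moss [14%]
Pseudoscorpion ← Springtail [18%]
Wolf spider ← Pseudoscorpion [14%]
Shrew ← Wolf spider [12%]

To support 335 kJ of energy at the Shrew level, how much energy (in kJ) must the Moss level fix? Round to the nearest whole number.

Cumulative transfer efficiency: 0.14 × 0.18 × 0.14 × 0.12 = 0.00042336
Moss energy = 335 / 0.00042336 = 791289 kJ

791289 kJ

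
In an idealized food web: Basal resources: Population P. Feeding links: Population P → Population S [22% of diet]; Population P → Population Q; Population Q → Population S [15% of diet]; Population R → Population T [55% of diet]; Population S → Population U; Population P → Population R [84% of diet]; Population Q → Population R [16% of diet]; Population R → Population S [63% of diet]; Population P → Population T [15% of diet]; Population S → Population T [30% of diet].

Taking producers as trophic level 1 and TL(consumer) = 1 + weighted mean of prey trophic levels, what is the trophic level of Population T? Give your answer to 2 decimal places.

3.20

Population Q: 1 + 1 = 2
Population R: 1 + (0.84×1 + 0.16×2) = 2.16
Population S: 1 + (0.15×2 + 0.22×1 + 0.63×2.16) = 2.8808
Population T: 1 + (0.55×2.16 + 0.15×1 + 0.3×2.8808) = 3.20224
Population U: 1 + 2.8808 = 3.8808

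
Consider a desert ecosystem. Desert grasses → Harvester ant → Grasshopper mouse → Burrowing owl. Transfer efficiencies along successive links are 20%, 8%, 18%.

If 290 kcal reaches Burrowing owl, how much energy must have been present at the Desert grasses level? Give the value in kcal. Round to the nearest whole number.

Cumulative transfer efficiency: 0.2 × 0.08 × 0.18 = 0.00288
Desert grasses energy = 290 / 0.00288 = 100694 kcal

100694 kcal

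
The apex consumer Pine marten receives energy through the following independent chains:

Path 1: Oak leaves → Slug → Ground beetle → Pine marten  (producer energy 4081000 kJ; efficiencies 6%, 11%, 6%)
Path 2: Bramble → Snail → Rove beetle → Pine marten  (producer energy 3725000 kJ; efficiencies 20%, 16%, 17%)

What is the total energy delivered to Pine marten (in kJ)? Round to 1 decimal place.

Path 1: 4081000 × 0.06 × 0.11 × 0.06 = 1616.076 kJ
Path 2: 3725000 × 0.2 × 0.16 × 0.17 = 20264 kJ
Total at Pine marten: 1616.076 + 20264 = 21880.076 kJ

21880.1 kJ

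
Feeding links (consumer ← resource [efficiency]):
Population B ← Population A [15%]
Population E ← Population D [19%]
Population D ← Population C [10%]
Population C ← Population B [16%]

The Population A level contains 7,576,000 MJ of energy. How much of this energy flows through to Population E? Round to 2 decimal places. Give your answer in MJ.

Population B: 7576000 × 0.15 = 1136400 MJ
Population C: 1136400 × 0.16 = 181824 MJ
Population D: 181824 × 0.1 = 18182.4 MJ
Population E: 18182.4 × 0.19 = 3454.656 MJ

3454.66 MJ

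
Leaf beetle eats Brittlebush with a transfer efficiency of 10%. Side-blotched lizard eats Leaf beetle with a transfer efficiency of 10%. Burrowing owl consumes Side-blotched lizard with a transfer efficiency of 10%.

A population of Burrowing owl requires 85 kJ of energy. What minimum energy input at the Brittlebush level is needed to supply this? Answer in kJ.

85000 kJ

Cumulative transfer efficiency: 0.1 × 0.1 × 0.1 = 0.001
Brittlebush energy = 85 / 0.001 = 85000 kJ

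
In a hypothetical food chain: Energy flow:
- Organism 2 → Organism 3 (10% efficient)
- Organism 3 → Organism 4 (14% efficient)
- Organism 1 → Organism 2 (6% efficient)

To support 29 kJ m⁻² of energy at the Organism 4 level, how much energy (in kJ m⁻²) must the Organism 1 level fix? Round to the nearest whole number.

34524 kJ m⁻²

Cumulative transfer efficiency: 0.06 × 0.1 × 0.14 = 0.00084
Organism 1 energy = 29 / 0.00084 = 34524 kJ m⁻²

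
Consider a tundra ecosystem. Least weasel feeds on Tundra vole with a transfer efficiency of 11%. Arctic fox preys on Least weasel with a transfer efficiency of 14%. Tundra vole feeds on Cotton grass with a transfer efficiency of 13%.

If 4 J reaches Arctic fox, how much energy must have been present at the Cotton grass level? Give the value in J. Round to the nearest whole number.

1998 J

Cumulative transfer efficiency: 0.13 × 0.11 × 0.14 = 0.002002
Cotton grass energy = 4 / 0.002002 = 1998 J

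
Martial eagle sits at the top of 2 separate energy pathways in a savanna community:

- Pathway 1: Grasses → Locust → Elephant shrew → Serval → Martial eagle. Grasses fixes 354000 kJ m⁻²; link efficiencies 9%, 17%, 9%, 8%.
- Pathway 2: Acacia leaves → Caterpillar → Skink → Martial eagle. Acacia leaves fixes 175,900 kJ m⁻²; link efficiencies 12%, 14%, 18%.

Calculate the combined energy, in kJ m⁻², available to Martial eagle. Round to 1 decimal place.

Pathway 1: 354000 × 0.09 × 0.17 × 0.09 × 0.08 = 38.99664 kJ m⁻²
Pathway 2: 175900 × 0.12 × 0.14 × 0.18 = 531.9216 kJ m⁻²
Total at Martial eagle: 38.99664 + 531.9216 = 570.91824 kJ m⁻²

570.9 kJ m⁻²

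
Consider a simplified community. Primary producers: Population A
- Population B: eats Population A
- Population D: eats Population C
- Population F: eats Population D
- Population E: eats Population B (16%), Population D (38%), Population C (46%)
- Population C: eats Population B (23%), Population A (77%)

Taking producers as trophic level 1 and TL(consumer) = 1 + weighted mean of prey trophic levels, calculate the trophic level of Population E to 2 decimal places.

3.57

Population B: 1 + 1 = 2
Population C: 1 + (0.23×2 + 0.77×1) = 2.23
Population D: 1 + 2.23 = 3.23
Population E: 1 + (0.16×2 + 0.38×3.23 + 0.46×2.23) = 3.5732
Population F: 1 + 3.23 = 4.23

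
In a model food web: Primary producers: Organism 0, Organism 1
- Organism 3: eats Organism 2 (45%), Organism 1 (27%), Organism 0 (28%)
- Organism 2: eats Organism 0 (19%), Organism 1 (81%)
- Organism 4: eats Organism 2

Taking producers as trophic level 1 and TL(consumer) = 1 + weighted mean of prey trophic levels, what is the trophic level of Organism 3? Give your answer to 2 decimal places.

2.45

Organism 2: 1 + (0.19×1 + 0.81×1) = 2
Organism 3: 1 + (0.45×2 + 0.27×1 + 0.28×1) = 2.45
Organism 4: 1 + 2 = 3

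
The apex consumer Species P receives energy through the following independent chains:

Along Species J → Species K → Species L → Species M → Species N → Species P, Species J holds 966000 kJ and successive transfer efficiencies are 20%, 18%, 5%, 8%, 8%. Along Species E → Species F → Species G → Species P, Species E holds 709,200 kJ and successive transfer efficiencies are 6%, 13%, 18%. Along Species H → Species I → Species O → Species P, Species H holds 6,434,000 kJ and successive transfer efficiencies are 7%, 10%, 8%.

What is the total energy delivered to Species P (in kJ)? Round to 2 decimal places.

Via Species J: 966000 × 0.2 × 0.18 × 0.05 × 0.08 × 0.08 = 11.12832 kJ
Via Species E: 709200 × 0.06 × 0.13 × 0.18 = 995.7168 kJ
Via Species H: 6434000 × 0.07 × 0.1 × 0.08 = 3603.04 kJ
Total at Species P: 11.12832 + 995.7168 + 3603.04 = 4609.88512 kJ

4609.89 kJ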